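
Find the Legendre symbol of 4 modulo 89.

Factor out 2: 4 = 2^2. Since 89 ≡ 1 (mod 8), (2|89) = +1, and (2|89)^2 = +1. Now have (1|89).
(1|89) = 1. Collecting the sign factors: 1.

1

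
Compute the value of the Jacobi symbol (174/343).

-1

Factor out 2: 174 = 2·87. Since 343 ≡ 7 (mod 8), (2/343) = +1. Now have (87/343).
Both 87 ≡ 3 and 343 ≡ 3 (mod 4), so reciprocity gives (87/343) = -(343/87). Reduce: 343 ≡ 82 (mod 87). Now have -(82/87).
Factor out 2: 82 = 2·41. Since 87 ≡ 7 (mod 8), (2/87) = +1. Now have -(41/87).
41 ≡ 1 (mod 4), so quadratic reciprocity gives (41/87) = (87/41). Reduce: 87 ≡ 5 (mod 41). Now have -(5/41).
5 ≡ 1 (mod 4), so quadratic reciprocity gives (5/41) = (41/5). Reduce: 41 ≡ 1 (mod 5). Now have -(1/5).
(1/5) = 1. Collecting the sign factors: -1.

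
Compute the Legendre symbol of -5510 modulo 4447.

1

Pull out -1: (-5510 / 4447) = (-1 / 4447)·(5510 / 4447). Since 4447 ≡ 3 (mod 4), (-1 / 4447) = -1. Now have -(5510 / 4447).
Reduce the numerator: 5510 ≡ 1063 (mod 4447), so (5510 / 4447) = (1063 / 4447).
Both 1063 ≡ 3 and 4447 ≡ 3 (mod 4), so reciprocity gives (1063 / 4447) = -(4447 / 1063). Reduce: 4447 ≡ 195 (mod 1063). Now have (195 / 1063).
Both 195 ≡ 3 and 1063 ≡ 3 (mod 4), so reciprocity gives (195 / 1063) = -(1063 / 195). Reduce: 1063 ≡ 88 (mod 195). Now have -(88 / 195).
Factor out 2: 88 = 2^3·11. Since 195 ≡ 3 (mod 8), (2 / 195) = -1, and (2 / 195)^3 = -1. Now have (11 / 195).
Both 11 ≡ 3 and 195 ≡ 3 (mod 4), so reciprocity gives (11 / 195) = -(195 / 11). Reduce: 195 ≡ 8 (mod 11). Now have -(8 / 11).
Factor out 2: 8 = 2^3. Since 11 ≡ 3 (mod 8), (2 / 11) = -1, and (2 / 11)^3 = -1. Now have (1 / 11).
(1 / 11) = 1. Collecting the sign factors: 1.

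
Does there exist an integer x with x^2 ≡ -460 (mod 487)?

Reduce the numerator: -460 ≡ 27 (mod 487), so (-460|487) = (27|487).
Both 27 ≡ 3 and 487 ≡ 3 (mod 4), so reciprocity gives (27|487) = -(487|27). Reduce: 487 ≡ 1 (mod 27). Now have -(1|27).
(1|27) = 1. Collecting the sign factors: -1.
(-460|487) = -1, and 487 is prime, so -460 is not a quadratic residue mod 487.

no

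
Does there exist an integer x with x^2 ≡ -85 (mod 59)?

no

(-85/59)
  = (33/59)    [-85 ≡ 33 mod 59]
  = (59/33)    [QR: 33 ≡ 1 mod 4, sign kept]
  = (26/33)    [59 ≡ 26 mod 33]
  = (13/33)    [33 ≡ 1 mod 8 ⇒ (2/33) = +1]
  = (33/13)    [QR: 13 ≡ 1 mod 4, sign kept]
  = (7/13)    [33 ≡ 7 mod 13]
  = (13/7)    [QR: 13 ≡ 1 mod 4, sign kept]
  = (6/7)    [13 ≡ 6 mod 7]
  = (3/7)    [7 ≡ 7 mod 8 ⇒ (2/7) = +1]
  = -(7/3)    [QR: both ≡ 3 mod 4, sign flips]
  = -(1/3)    [7 ≡ 1 mod 3]
  = -1    [(1/3) = 1]
(-85/59) = -1, and 59 is prime, so -85 is not a quadratic residue mod 59.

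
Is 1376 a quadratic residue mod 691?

no

(1376/691)
  = (685/691)    [1376 ≡ 685 mod 691]
  = (691/685)    [QR: 685 ≡ 1 mod 4, sign kept]
  = (6/685)    [691 ≡ 6 mod 685]
  = -(3/685)    [685 ≡ 5 mod 8 ⇒ (2/685) = -1]
  = -(685/3)    [QR: 685 ≡ 1 mod 4, sign kept]
  = -(1/3)    [685 ≡ 1 mod 3]
  = -1    [(1/3) = 1]
(1376/691) = -1, and 691 is prime, so 1376 is not a quadratic residue mod 691.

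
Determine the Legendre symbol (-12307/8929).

(-12307/8929)
  = (5551/8929)    [-12307 ≡ 5551 mod 8929]
  = (8929/5551)    [QR: 8929 ≡ 1 mod 4, sign kept]
  = (3378/5551)    [8929 ≡ 3378 mod 5551]
  = (1689/5551)    [5551 ≡ 7 mod 8 ⇒ (2/5551) = +1]
  = (5551/1689)    [QR: 1689 ≡ 1 mod 4, sign kept]
  = (484/1689)    [5551 ≡ 484 mod 1689]
  = (121/1689)    [1689 ≡ 1 mod 8 ⇒ (2/1689)^2 = +1]
  = (1689/121)    [QR: 121 ≡ 1 mod 4, sign kept]
  = (116/121)    [1689 ≡ 116 mod 121]
  = (29/121)    [121 ≡ 1 mod 8 ⇒ (2/121)^2 = +1]
  = (121/29)    [QR: 29 ≡ 1 mod 4, sign kept]
  = (5/29)    [121 ≡ 5 mod 29]
  = (29/5)    [QR: 5 ≡ 1 mod 4, sign kept]
  = (4/5)    [29 ≡ 4 mod 5]
  = (1/5)    [5 ≡ 5 mod 8 ⇒ (2/5)^2 = +1]
  = 1    [(1/5) = 1]

1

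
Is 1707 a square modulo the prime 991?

Reduce the numerator: 1707 ≡ 716 (mod 991), so (1707|991) = (716|991).
Factor out 2: 716 = 2^2·179. Since 991 ≡ 7 (mod 8), (2|991) = +1, and (2|991)^2 = +1. Now have (179|991).
Both 179 ≡ 3 and 991 ≡ 3 (mod 4), so reciprocity gives (179|991) = -(991|179). Reduce: 991 ≡ 96 (mod 179). Now have -(96|179).
Factor out 2: 96 = 2^5·3. Since 179 ≡ 3 (mod 8), (2|179) = -1, and (2|179)^5 = -1. Now have (3|179).
Both 3 ≡ 3 and 179 ≡ 3 (mod 4), so reciprocity gives (3|179) = -(179|3). Reduce: 179 ≡ 2 (mod 3). Now have -(2|3).
Factor out 2: 2 = 2. Since 3 ≡ 3 (mod 8), (2|3) = -1. Now have (1|3).
(1|3) = 1. Collecting the sign factors: 1.
(1707|991) = 1, and 991 is prime, so 1707 is a quadratic residue mod 991.

yes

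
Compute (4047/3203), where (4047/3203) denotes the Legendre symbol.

1

Reduce the numerator: 4047 ≡ 844 (mod 3203), so (4047/3203) = (844/3203).
Factor out 2: 844 = 2^2·211. Since 3203 ≡ 3 (mod 8), (2/3203) = -1, and (2/3203)^2 = +1. Now have (211/3203).
Both 211 ≡ 3 and 3203 ≡ 3 (mod 4), so reciprocity gives (211/3203) = -(3203/211). Reduce: 3203 ≡ 38 (mod 211). Now have -(38/211).
Factor out 2: 38 = 2·19. Since 211 ≡ 3 (mod 8), (2/211) = -1. Now have (19/211).
Both 19 ≡ 3 and 211 ≡ 3 (mod 4), so reciprocity gives (19/211) = -(211/19). Reduce: 211 ≡ 2 (mod 19). Now have -(2/19).
Factor out 2: 2 = 2. Since 19 ≡ 3 (mod 8), (2/19) = -1. Now have (1/19).
(1/19) = 1. Collecting the sign factors: 1.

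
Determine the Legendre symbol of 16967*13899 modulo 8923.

1

By multiplicativity, (16967·13899|8923) = (16967|8923)·(13899|8923).
First factor (16967|8923):
Reduce the numerator: 16967 ≡ 8044 (mod 8923), so (16967|8923) = (8044|8923).
Factor out 2: 8044 = 2^2·2011. Since 8923 ≡ 3 (mod 8), (2|8923) = -1, and (2|8923)^2 = +1. Now have (2011|8923).
Both 2011 ≡ 3 and 8923 ≡ 3 (mod 4), so reciprocity gives (2011|8923) = -(8923|2011). Reduce: 8923 ≡ 879 (mod 2011). Now have -(879|2011).
Both 879 ≡ 3 and 2011 ≡ 3 (mod 4), so reciprocity gives (879|2011) = -(2011|879). Reduce: 2011 ≡ 253 (mod 879). Now have (253|879).
253 ≡ 1 (mod 4), so quadratic reciprocity gives (253|879) = (879|253). Reduce: 879 ≡ 120 (mod 253). Now have (120|253).
Factor out 2: 120 = 2^3·15. Since 253 ≡ 5 (mod 8), (2|253) = -1, and (2|253)^3 = -1. Now have -(15|253).
253 ≡ 1 (mod 4), so quadratic reciprocity gives (15|253) = (253|15). Reduce: 253 ≡ 13 (mod 15). Now have -(13|15).
13 ≡ 1 (mod 4), so quadratic reciprocity gives (13|15) = (15|13). Reduce: 15 ≡ 2 (mod 13). Now have -(2|13).
Factor out 2: 2 = 2. Since 13 ≡ 5 (mod 8), (2|13) = -1. Now have (1|13).
(1|13) = 1. Collecting the sign factors: 1.
Second factor (13899|8923):
Reduce the numerator: 13899 ≡ 4976 (mod 8923), so (13899|8923) = (4976|8923).
Factor out 2: 4976 = 2^4·311. Since 8923 ≡ 3 (mod 8), (2|8923) = -1, and (2|8923)^4 = +1. Now have (311|8923).
Both 311 ≡ 3 and 8923 ≡ 3 (mod 4), so reciprocity gives (311|8923) = -(8923|311). Reduce: 8923 ≡ 215 (mod 311). Now have -(215|311).
Both 215 ≡ 3 and 311 ≡ 3 (mod 4), so reciprocity gives (215|311) = -(311|215). Reduce: 311 ≡ 96 (mod 215). Now have (96|215).
Factor out 2: 96 = 2^5·3. Since 215 ≡ 7 (mod 8), (2|215) = +1, and (2|215)^5 = +1. Now have (3|215).
Both 3 ≡ 3 and 215 ≡ 3 (mod 4), so reciprocity gives (3|215) = -(215|3). Reduce: 215 ≡ 2 (mod 3). Now have -(2|3).
Factor out 2: 2 = 2. Since 3 ≡ 3 (mod 8), (2|3) = -1. Now have (1|3).
(1|3) = 1. Collecting the sign factors: 1.
Product: (1)·(1) = 1.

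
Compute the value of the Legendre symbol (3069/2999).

(3069/2999)
  = (70/2999)    [3069 ≡ 70 mod 2999]
  = (35/2999)    [2999 ≡ 7 mod 8 ⇒ (2/2999) = +1]
  = -(2999/35)    [QR: both ≡ 3 mod 4, sign flips]
  = -(24/35)    [2999 ≡ 24 mod 35]
  = (3/35)    [35 ≡ 3 mod 8 ⇒ (2/35)^3 = -1]
  = -(35/3)    [QR: both ≡ 3 mod 4, sign flips]
  = -(2/3)    [35 ≡ 2 mod 3]
  = (1/3)    [3 ≡ 3 mod 8 ⇒ (2/3) = -1]
  = 1    [(1/3) = 1]

1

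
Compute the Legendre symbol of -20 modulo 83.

1

Reduce the numerator: -20 ≡ 63 (mod 83), so (-20 / 83) = (63 / 83).
Both 63 ≡ 3 and 83 ≡ 3 (mod 4), so reciprocity gives (63 / 83) = -(83 / 63). Reduce: 83 ≡ 20 (mod 63). Now have -(20 / 63).
Factor out 2: 20 = 2^2·5. Since 63 ≡ 7 (mod 8), (2 / 63) = +1, and (2 / 63)^2 = +1. Now have -(5 / 63).
5 ≡ 1 (mod 4), so quadratic reciprocity gives (5 / 63) = (63 / 5). Reduce: 63 ≡ 3 (mod 5). Now have -(3 / 5).
5 ≡ 1 (mod 4), so quadratic reciprocity gives (3 / 5) = (5 / 3). Reduce: 5 ≡ 2 (mod 3). Now have -(2 / 3).
Factor out 2: 2 = 2. Since 3 ≡ 3 (mod 8), (2 / 3) = -1. Now have (1 / 3).
(1 / 3) = 1. Collecting the sign factors: 1.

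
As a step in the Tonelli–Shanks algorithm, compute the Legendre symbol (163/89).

(163/89)
  = (74/89)    [163 ≡ 74 mod 89]
  = (37/89)    [89 ≡ 1 mod 8 ⇒ (2/89) = +1]
  = (89/37)    [QR: 37 ≡ 1 mod 4, sign kept]
  = (15/37)    [89 ≡ 15 mod 37]
  = (37/15)    [QR: 37 ≡ 1 mod 4, sign kept]
  = (7/15)    [37 ≡ 7 mod 15]
  = -(15/7)    [QR: both ≡ 3 mod 4, sign flips]
  = -(1/7)    [15 ≡ 1 mod 7]
  = -1    [(1/7) = 1]

-1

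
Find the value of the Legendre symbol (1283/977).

1

Reduce the numerator: 1283 ≡ 306 (mod 977), so (1283/977) = (306/977).
Factor out 2: 306 = 2·153. Since 977 ≡ 1 (mod 8), (2/977) = +1. Now have (153/977).
153 ≡ 1 (mod 4), so quadratic reciprocity gives (153/977) = (977/153). Reduce: 977 ≡ 59 (mod 153). Now have (59/153).
153 ≡ 1 (mod 4), so quadratic reciprocity gives (59/153) = (153/59). Reduce: 153 ≡ 35 (mod 59). Now have (35/59).
Both 35 ≡ 3 and 59 ≡ 3 (mod 4), so reciprocity gives (35/59) = -(59/35). Reduce: 59 ≡ 24 (mod 35). Now have -(24/35).
Factor out 2: 24 = 2^3·3. Since 35 ≡ 3 (mod 8), (2/35) = -1, and (2/35)^3 = -1. Now have (3/35).
Both 3 ≡ 3 and 35 ≡ 3 (mod 4), so reciprocity gives (3/35) = -(35/3). Reduce: 35 ≡ 2 (mod 3). Now have -(2/3).
Factor out 2: 2 = 2. Since 3 ≡ 3 (mod 8), (2/3) = -1. Now have (1/3).
(1/3) = 1. Collecting the sign factors: 1.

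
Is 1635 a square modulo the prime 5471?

yes

(1635/5471)
  = -(5471/1635)    [QR: both ≡ 3 mod 4, sign flips]
  = -(566/1635)    [5471 ≡ 566 mod 1635]
  = (283/1635)    [1635 ≡ 3 mod 8 ⇒ (2/1635) = -1]
  = -(1635/283)    [QR: both ≡ 3 mod 4, sign flips]
  = -(220/283)    [1635 ≡ 220 mod 283]
  = -(55/283)    [283 ≡ 3 mod 8 ⇒ (2/283)^2 = +1]
  = (283/55)    [QR: both ≡ 3 mod 4, sign flips]
  = (8/55)    [283 ≡ 8 mod 55]
  = (1/55)    [55 ≡ 7 mod 8 ⇒ (2/55)^3 = +1]
  = 1    [(1/55) = 1]
(1635/5471) = 1, and 5471 is prime, so 1635 is a quadratic residue mod 5471.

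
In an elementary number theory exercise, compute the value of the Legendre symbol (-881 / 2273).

1

Reduce the numerator: -881 ≡ 1392 (mod 2273), so (-881 / 2273) = (1392 / 2273).
Factor out 2: 1392 = 2^4·87. Since 2273 ≡ 1 (mod 8), (2 / 2273) = +1, and (2 / 2273)^4 = +1. Now have (87 / 2273).
2273 ≡ 1 (mod 4), so quadratic reciprocity gives (87 / 2273) = (2273 / 87). Reduce: 2273 ≡ 11 (mod 87). Now have (11 / 87).
Both 11 ≡ 3 and 87 ≡ 3 (mod 4), so reciprocity gives (11 / 87) = -(87 / 11). Reduce: 87 ≡ 10 (mod 11). Now have -(10 / 11).
Factor out 2: 10 = 2·5. Since 11 ≡ 3 (mod 8), (2 / 11) = -1. Now have (5 / 11).
5 ≡ 1 (mod 4), so quadratic reciprocity gives (5 / 11) = (11 / 5). Reduce: 11 ≡ 1 (mod 5). Now have (1 / 5).
(1 / 5) = 1. Collecting the sign factors: 1.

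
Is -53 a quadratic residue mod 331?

(-53|331)
  = (278|331)    [-53 ≡ 278 mod 331]
  = -(139|331)    [331 ≡ 3 mod 8 ⇒ (2|331) = -1]
  = (331|139)    [QR: both ≡ 3 mod 4, sign flips]
  = (53|139)    [331 ≡ 53 mod 139]
  = (139|53)    [QR: 53 ≡ 1 mod 4, sign kept]
  = (33|53)    [139 ≡ 33 mod 53]
  = (53|33)    [QR: 33 ≡ 1 mod 4, sign kept]
  = (20|33)    [53 ≡ 20 mod 33]
  = (5|33)    [33 ≡ 1 mod 8 ⇒ (2|33)^2 = +1]
  = (33|5)    [QR: 5 ≡ 1 mod 4, sign kept]
  = (3|5)    [33 ≡ 3 mod 5]
  = (5|3)    [QR: 5 ≡ 1 mod 4, sign kept]
  = (2|3)    [5 ≡ 2 mod 3]
  = -(1|3)    [3 ≡ 3 mod 8 ⇒ (2|3) = -1]
  = -1    [(1|3) = 1]
The Legendre symbol is -1, so x^2 ≡ -53 (mod 331) has no solution.

no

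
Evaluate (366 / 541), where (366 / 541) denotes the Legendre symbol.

1

Factor out 2: 366 = 2·183. Since 541 ≡ 5 (mod 8), (2 / 541) = -1. Now have -(183 / 541).
541 ≡ 1 (mod 4), so quadratic reciprocity gives (183 / 541) = (541 / 183). Reduce: 541 ≡ 175 (mod 183). Now have -(175 / 183).
Both 175 ≡ 3 and 183 ≡ 3 (mod 4), so reciprocity gives (175 / 183) = -(183 / 175). Reduce: 183 ≡ 8 (mod 175). Now have (8 / 175).
Factor out 2: 8 = 2^3. Since 175 ≡ 7 (mod 8), (2 / 175) = +1, and (2 / 175)^3 = +1. Now have (1 / 175).
(1 / 175) = 1. Collecting the sign factors: 1.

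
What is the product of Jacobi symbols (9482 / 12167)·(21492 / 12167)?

-1

By multiplicativity, (9482·21492 / 12167) = (9482 / 12167)·(21492 / 12167).
First factor (9482 / 12167):
Factor out 2: 9482 = 2·4741. Since 12167 ≡ 7 (mod 8), (2 / 12167) = +1. Now have (4741 / 12167).
4741 ≡ 1 (mod 4), so quadratic reciprocity gives (4741 / 12167) = (12167 / 4741). Reduce: 12167 ≡ 2685 (mod 4741). Now have (2685 / 4741).
2685 ≡ 1 (mod 4), so quadratic reciprocity gives (2685 / 4741) = (4741 / 2685). Reduce: 4741 ≡ 2056 (mod 2685). Now have (2056 / 2685).
Factor out 2: 2056 = 2^3·257. Since 2685 ≡ 5 (mod 8), (2 / 2685) = -1, and (2 / 2685)^3 = -1. Now have -(257 / 2685).
257 ≡ 1 (mod 4), so quadratic reciprocity gives (257 / 2685) = (2685 / 257). Reduce: 2685 ≡ 115 (mod 257). Now have -(115 / 257).
257 ≡ 1 (mod 4), so quadratic reciprocity gives (115 / 257) = (257 / 115). Reduce: 257 ≡ 27 (mod 115). Now have -(27 / 115).
Both 27 ≡ 3 and 115 ≡ 3 (mod 4), so reciprocity gives (27 / 115) = -(115 / 27). Reduce: 115 ≡ 7 (mod 27). Now have (7 / 27).
Both 7 ≡ 3 and 27 ≡ 3 (mod 4), so reciprocity gives (7 / 27) = -(27 / 7). Reduce: 27 ≡ 6 (mod 7). Now have -(6 / 7).
Factor out 2: 6 = 2·3. Since 7 ≡ 7 (mod 8), (2 / 7) = +1. Now have -(3 / 7).
Both 3 ≡ 3 and 7 ≡ 3 (mod 4), so reciprocity gives (3 / 7) = -(7 / 3). Reduce: 7 ≡ 1 (mod 3). Now have (1 / 3).
(1 / 3) = 1. Collecting the sign factors: 1.
Second factor (21492 / 12167):
Reduce the numerator: 21492 ≡ 9325 (mod 12167), so (21492 / 12167) = (9325 / 12167).
9325 ≡ 1 (mod 4), so quadratic reciprocity gives (9325 / 12167) = (12167 / 9325). Reduce: 12167 ≡ 2842 (mod 9325). Now have (2842 / 9325).
Factor out 2: 2842 = 2·1421. Since 9325 ≡ 5 (mod 8), (2 / 9325) = -1. Now have -(1421 / 9325).
1421 ≡ 1 (mod 4), so quadratic reciprocity gives (1421 / 9325) = (9325 / 1421). Reduce: 9325 ≡ 799 (mod 1421). Now have -(799 / 1421).
1421 ≡ 1 (mod 4), so quadratic reciprocity gives (799 / 1421) = (1421 / 799). Reduce: 1421 ≡ 622 (mod 799). Now have -(622 / 799).
Factor out 2: 622 = 2·311. Since 799 ≡ 7 (mod 8), (2 / 799) = +1. Now have -(311 / 799).
Both 311 ≡ 3 and 799 ≡ 3 (mod 4), so reciprocity gives (311 / 799) = -(799 / 311). Reduce: 799 ≡ 177 (mod 311). Now have (177 / 311).
177 ≡ 1 (mod 4), so quadratic reciprocity gives (177 / 311) = (311 / 177). Reduce: 311 ≡ 134 (mod 177). Now have (134 / 177).
Factor out 2: 134 = 2·67. Since 177 ≡ 1 (mod 8), (2 / 177) = +1. Now have (67 / 177).
177 ≡ 1 (mod 4), so quadratic reciprocity gives (67 / 177) = (177 / 67). Reduce: 177 ≡ 43 (mod 67). Now have (43 / 67).
Both 43 ≡ 3 and 67 ≡ 3 (mod 4), so reciprocity gives (43 / 67) = -(67 / 43). Reduce: 67 ≡ 24 (mod 43). Now have -(24 / 43).
Factor out 2: 24 = 2^3·3. Since 43 ≡ 3 (mod 8), (2 / 43) = -1, and (2 / 43)^3 = -1. Now have (3 / 43).
Both 3 ≡ 3 and 43 ≡ 3 (mod 4), so reciprocity gives (3 / 43) = -(43 / 3). Reduce: 43 ≡ 1 (mod 3). Now have -(1 / 3).
(1 / 3) = 1. Collecting the sign factors: -1.
Product: (1)·(-1) = -1.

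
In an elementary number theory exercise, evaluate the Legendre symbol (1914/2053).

1

Factor out 2: 1914 = 2·957. Since 2053 ≡ 5 (mod 8), (2/2053) = -1. Now have -(957/2053).
957 ≡ 1 (mod 4), so quadratic reciprocity gives (957/2053) = (2053/957). Reduce: 2053 ≡ 139 (mod 957). Now have -(139/957).
957 ≡ 1 (mod 4), so quadratic reciprocity gives (139/957) = (957/139). Reduce: 957 ≡ 123 (mod 139). Now have -(123/139).
Both 123 ≡ 3 and 139 ≡ 3 (mod 4), so reciprocity gives (123/139) = -(139/123). Reduce: 139 ≡ 16 (mod 123). Now have (16/123).
Factor out 2: 16 = 2^4. Since 123 ≡ 3 (mod 8), (2/123) = -1, and (2/123)^4 = +1. Now have (1/123).
(1/123) = 1. Collecting the sign factors: 1.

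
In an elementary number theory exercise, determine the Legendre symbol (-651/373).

1

Reduce the numerator: -651 ≡ 95 (mod 373), so (-651/373) = (95/373).
373 ≡ 1 (mod 4), so quadratic reciprocity gives (95/373) = (373/95). Reduce: 373 ≡ 88 (mod 95). Now have (88/95).
Factor out 2: 88 = 2^3·11. Since 95 ≡ 7 (mod 8), (2/95) = +1, and (2/95)^3 = +1. Now have (11/95).
Both 11 ≡ 3 and 95 ≡ 3 (mod 4), so reciprocity gives (11/95) = -(95/11). Reduce: 95 ≡ 7 (mod 11). Now have -(7/11).
Both 7 ≡ 3 and 11 ≡ 3 (mod 4), so reciprocity gives (7/11) = -(11/7). Reduce: 11 ≡ 4 (mod 7). Now have (4/7).
Factor out 2: 4 = 2^2. Since 7 ≡ 7 (mod 8), (2/7) = +1, and (2/7)^2 = +1. Now have (1/7).
(1/7) = 1. Collecting the sign factors: 1.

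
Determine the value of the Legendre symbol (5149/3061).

Reduce the numerator: 5149 ≡ 2088 (mod 3061), so (5149/3061) = (2088/3061).
Factor out 2: 2088 = 2^3·261. Since 3061 ≡ 5 (mod 8), (2/3061) = -1, and (2/3061)^3 = -1. Now have -(261/3061).
261 ≡ 1 (mod 4), so quadratic reciprocity gives (261/3061) = (3061/261). Reduce: 3061 ≡ 190 (mod 261). Now have -(190/261).
Factor out 2: 190 = 2·95. Since 261 ≡ 5 (mod 8), (2/261) = -1. Now have (95/261).
261 ≡ 1 (mod 4), so quadratic reciprocity gives (95/261) = (261/95). Reduce: 261 ≡ 71 (mod 95). Now have (71/95).
Both 71 ≡ 3 and 95 ≡ 3 (mod 4), so reciprocity gives (71/95) = -(95/71). Reduce: 95 ≡ 24 (mod 71). Now have -(24/71).
Factor out 2: 24 = 2^3·3. Since 71 ≡ 7 (mod 8), (2/71) = +1, and (2/71)^3 = +1. Now have -(3/71).
Both 3 ≡ 3 and 71 ≡ 3 (mod 4), so reciprocity gives (3/71) = -(71/3). Reduce: 71 ≡ 2 (mod 3). Now have (2/3).
Factor out 2: 2 = 2. Since 3 ≡ 3 (mod 8), (2/3) = -1. Now have -(1/3).
(1/3) = 1. Collecting the sign factors: -1.

-1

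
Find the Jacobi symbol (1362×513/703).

0

By multiplicativity, (1362·513/703) = (1362/703)·(513/703).
First factor (1362/703):
(1362/703)
  = (659/703)    [1362 ≡ 659 mod 703]
  = -(703/659)    [QR: both ≡ 3 mod 4, sign flips]
  = -(44/659)    [703 ≡ 44 mod 659]
  = -(11/659)    [659 ≡ 3 mod 8 ⇒ (2/659)^2 = +1]
  = (659/11)    [QR: both ≡ 3 mod 4, sign flips]
  = (10/11)    [659 ≡ 10 mod 11]
  = -(5/11)    [11 ≡ 3 mod 8 ⇒ (2/11) = -1]
  = -(11/5)    [QR: 5 ≡ 1 mod 4, sign kept]
  = -(1/5)    [11 ≡ 1 mod 5]
  = -1    [(1/5) = 1]
Second factor (513/703):
(513/703)
  = (703/513)    [QR: 513 ≡ 1 mod 4, sign kept]
  = (190/513)    [703 ≡ 190 mod 513]
  = (95/513)    [513 ≡ 1 mod 8 ⇒ (2/513) = +1]
  = (513/95)    [QR: 513 ≡ 1 mod 4, sign kept]
  = (38/95)    [513 ≡ 38 mod 95]
  = (19/95)    [95 ≡ 7 mod 8 ⇒ (2/95) = +1]
  = -(95/19)    [QR: both ≡ 3 mod 4, sign flips]
  = -(0/19)    [95 ≡ 0 mod 19]
  = 0    [numerator 0, gcd > 1]
Product: (-1)·(0) = 0.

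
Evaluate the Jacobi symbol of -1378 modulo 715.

0

Pull out -1: (-1378 / 715) = (-1 / 715)·(1378 / 715). Since 715 ≡ 3 (mod 4), (-1 / 715) = -1. Now have -(1378 / 715).
Reduce the numerator: 1378 ≡ 663 (mod 715), so (1378 / 715) = (663 / 715).
Both 663 ≡ 3 and 715 ≡ 3 (mod 4), so reciprocity gives (663 / 715) = -(715 / 663). Reduce: 715 ≡ 52 (mod 663). Now have (52 / 663).
Factor out 2: 52 = 2^2·13. Since 663 ≡ 7 (mod 8), (2 / 663) = +1, and (2 / 663)^2 = +1. Now have (13 / 663).
13 ≡ 1 (mod 4), so quadratic reciprocity gives (13 / 663) = (663 / 13). Reduce: 663 ≡ 0 (mod 13). Now have (0 / 13).
The numerator is now 0 with denominator 13 > 1: the symbol is 0.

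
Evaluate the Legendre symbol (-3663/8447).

-1

(-3663/8447)
  = (4784/8447)    [-3663 ≡ 4784 mod 8447]
  = (299/8447)    [8447 ≡ 7 mod 8 ⇒ (2/8447)^4 = +1]
  = -(8447/299)    [QR: both ≡ 3 mod 4, sign flips]
  = -(75/299)    [8447 ≡ 75 mod 299]
  = (299/75)    [QR: both ≡ 3 mod 4, sign flips]
  = (74/75)    [299 ≡ 74 mod 75]
  = -(37/75)    [75 ≡ 3 mod 8 ⇒ (2/75) = -1]
  = -(75/37)    [QR: 37 ≡ 1 mod 4, sign kept]
  = -(1/37)    [75 ≡ 1 mod 37]
  = -1    [(1/37) = 1]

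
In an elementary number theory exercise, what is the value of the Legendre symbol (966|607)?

Reduce the numerator: 966 ≡ 359 (mod 607), so (966|607) = (359|607).
Both 359 ≡ 3 and 607 ≡ 3 (mod 4), so reciprocity gives (359|607) = -(607|359). Reduce: 607 ≡ 248 (mod 359). Now have -(248|359).
Factor out 2: 248 = 2^3·31. Since 359 ≡ 7 (mod 8), (2|359) = +1, and (2|359)^3 = +1. Now have -(31|359).
Both 31 ≡ 3 and 359 ≡ 3 (mod 4), so reciprocity gives (31|359) = -(359|31). Reduce: 359 ≡ 18 (mod 31). Now have (18|31).
Factor out 2: 18 = 2·9. Since 31 ≡ 7 (mod 8), (2|31) = +1. Now have (9|31).
9 ≡ 1 (mod 4), so quadratic reciprocity gives (9|31) = (31|9). Reduce: 31 ≡ 4 (mod 9). Now have (4|9).
Factor out 2: 4 = 2^2. Since 9 ≡ 1 (mod 8), (2|9) = +1, and (2|9)^2 = +1. Now have (1|9).
(1|9) = 1. Collecting the sign factors: 1.

1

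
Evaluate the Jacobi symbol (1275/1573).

1

(1275/1573)
  = (1573/1275)    [QR: 1573 ≡ 1 mod 4, sign kept]
  = (298/1275)    [1573 ≡ 298 mod 1275]
  = -(149/1275)    [1275 ≡ 3 mod 8 ⇒ (2/1275) = -1]
  = -(1275/149)    [QR: 149 ≡ 1 mod 4, sign kept]
  = -(83/149)    [1275 ≡ 83 mod 149]
  = -(149/83)    [QR: 149 ≡ 1 mod 4, sign kept]
  = -(66/83)    [149 ≡ 66 mod 83]
  = (33/83)    [83 ≡ 3 mod 8 ⇒ (2/83) = -1]
  = (83/33)    [QR: 33 ≡ 1 mod 4, sign kept]
  = (17/33)    [83 ≡ 17 mod 33]
  = (33/17)    [QR: 17 ≡ 1 mod 4, sign kept]
  = (16/17)    [33 ≡ 16 mod 17]
  = (1/17)    [17 ≡ 1 mod 8 ⇒ (2/17)^4 = +1]
  = 1    [(1/17) = 1]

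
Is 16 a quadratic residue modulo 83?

yes

(16/83)
  = (1/83)    [83 ≡ 3 mod 8 ⇒ (2/83)^4 = +1]
  = 1    [(1/83) = 1]
(16/83) = 1, and 83 is prime, so 16 is a quadratic residue mod 83.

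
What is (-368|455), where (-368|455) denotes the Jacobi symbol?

1

Pull out -1: (-368|455) = (-1|455)·(368|455). Since 455 ≡ 3 (mod 4), (-1|455) = -1. Now have -(368|455).
Factor out 2: 368 = 2^4·23. Since 455 ≡ 7 (mod 8), (2|455) = +1, and (2|455)^4 = +1. Now have -(23|455).
Both 23 ≡ 3 and 455 ≡ 3 (mod 4), so reciprocity gives (23|455) = -(455|23). Reduce: 455 ≡ 18 (mod 23). Now have (18|23).
Factor out 2: 18 = 2·9. Since 23 ≡ 7 (mod 8), (2|23) = +1. Now have (9|23).
9 ≡ 1 (mod 4), so quadratic reciprocity gives (9|23) = (23|9). Reduce: 23 ≡ 5 (mod 9). Now have (5|9).
5 ≡ 1 (mod 4), so quadratic reciprocity gives (5|9) = (9|5). Reduce: 9 ≡ 4 (mod 5). Now have (4|5).
Factor out 2: 4 = 2^2. Since 5 ≡ 5 (mod 8), (2|5) = -1, and (2|5)^2 = +1. Now have (1|5).
(1|5) = 1. Collecting the sign factors: 1.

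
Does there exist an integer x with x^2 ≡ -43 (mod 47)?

(-43|47)
  = -(43|47)    [47 ≡ 3 mod 4 ⇒ (-1|47) = -1]
  = (47|43)    [QR: both ≡ 3 mod 4, sign flips]
  = (4|43)    [47 ≡ 4 mod 43]
  = (1|43)    [43 ≡ 3 mod 8 ⇒ (2|43)^2 = +1]
  = 1    [(1|43) = 1]
(-43|47) = 1, and 47 is prime, so -43 is a quadratic residue mod 47.

yes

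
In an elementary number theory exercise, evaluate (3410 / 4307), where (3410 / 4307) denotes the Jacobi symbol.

1

(3410 / 4307)
  = -(1705 / 4307)    [4307 ≡ 3 mod 8 ⇒ (2 / 4307) = -1]
  = -(4307 / 1705)    [QR: 1705 ≡ 1 mod 4, sign kept]
  = -(897 / 1705)    [4307 ≡ 897 mod 1705]
  = -(1705 / 897)    [QR: 897 ≡ 1 mod 4, sign kept]
  = -(808 / 897)    [1705 ≡ 808 mod 897]
  = -(101 / 897)    [897 ≡ 1 mod 8 ⇒ (2 / 897)^3 = +1]
  = -(897 / 101)    [QR: 101 ≡ 1 mod 4, sign kept]
  = -(89 / 101)    [897 ≡ 89 mod 101]
  = -(101 / 89)    [QR: 89 ≡ 1 mod 4, sign kept]
  = -(12 / 89)    [101 ≡ 12 mod 89]
  = -(3 / 89)    [89 ≡ 1 mod 8 ⇒ (2 / 89)^2 = +1]
  = -(89 / 3)    [QR: 89 ≡ 1 mod 4, sign kept]
  = -(2 / 3)    [89 ≡ 2 mod 3]
  = (1 / 3)    [3 ≡ 3 mod 8 ⇒ (2 / 3) = -1]
  = 1    [(1 / 3) = 1]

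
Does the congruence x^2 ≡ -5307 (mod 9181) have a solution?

yes

Pull out -1: (-5307|9181) = (-1|9181)·(5307|9181). Since 9181 ≡ 1 (mod 4), (-1|9181) = +1. Now have (5307|9181).
9181 ≡ 1 (mod 4), so quadratic reciprocity gives (5307|9181) = (9181|5307). Reduce: 9181 ≡ 3874 (mod 5307). Now have (3874|5307).
Factor out 2: 3874 = 2·1937. Since 5307 ≡ 3 (mod 8), (2|5307) = -1. Now have -(1937|5307).
1937 ≡ 1 (mod 4), so quadratic reciprocity gives (1937|5307) = (5307|1937). Reduce: 5307 ≡ 1433 (mod 1937). Now have -(1433|1937).
1433 ≡ 1 (mod 4), so quadratic reciprocity gives (1433|1937) = (1937|1433). Reduce: 1937 ≡ 504 (mod 1433). Now have -(504|1433).
Factor out 2: 504 = 2^3·63. Since 1433 ≡ 1 (mod 8), (2|1433) = +1, and (2|1433)^3 = +1. Now have -(63|1433).
1433 ≡ 1 (mod 4), so quadratic reciprocity gives (63|1433) = (1433|63). Reduce: 1433 ≡ 47 (mod 63). Now have -(47|63).
Both 47 ≡ 3 and 63 ≡ 3 (mod 4), so reciprocity gives (47|63) = -(63|47). Reduce: 63 ≡ 16 (mod 47). Now have (16|47).
Factor out 2: 16 = 2^4. Since 47 ≡ 7 (mod 8), (2|47) = +1, and (2|47)^4 = +1. Now have (1|47).
(1|47) = 1. Collecting the sign factors: 1.
The Legendre symbol is 1, so x^2 ≡ -5307 (mod 9181) has solution.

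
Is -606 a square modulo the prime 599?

Pull out -1: (-606/599) = (-1/599)·(606/599). Since 599 ≡ 3 (mod 4), (-1/599) = -1. Now have -(606/599).
Reduce the numerator: 606 ≡ 7 (mod 599), so (606/599) = (7/599).
Both 7 ≡ 3 and 599 ≡ 3 (mod 4), so reciprocity gives (7/599) = -(599/7). Reduce: 599 ≡ 4 (mod 7). Now have (4/7).
Factor out 2: 4 = 2^2. Since 7 ≡ 7 (mod 8), (2/7) = +1, and (2/7)^2 = +1. Now have (1/7).
(1/7) = 1. Collecting the sign factors: 1.
(-606/599) = 1, and 599 is prime, so -606 is a quadratic residue mod 599.

yes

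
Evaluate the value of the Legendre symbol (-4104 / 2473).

(-4104 / 2473)
  = (842 / 2473)    [-4104 ≡ 842 mod 2473]
  = (421 / 2473)    [2473 ≡ 1 mod 8 ⇒ (2 / 2473) = +1]
  = (2473 / 421)    [QR: 421 ≡ 1 mod 4, sign kept]
  = (368 / 421)    [2473 ≡ 368 mod 421]
  = (23 / 421)    [421 ≡ 5 mod 8 ⇒ (2 / 421)^4 = +1]
  = (421 / 23)    [QR: 421 ≡ 1 mod 4, sign kept]
  = (7 / 23)    [421 ≡ 7 mod 23]
  = -(23 / 7)    [QR: both ≡ 3 mod 4, sign flips]
  = -(2 / 7)    [23 ≡ 2 mod 7]
  = -(1 / 7)    [7 ≡ 7 mod 8 ⇒ (2 / 7) = +1]
  = -1    [(1 / 7) = 1]

-1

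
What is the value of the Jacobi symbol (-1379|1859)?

-1

(-1379|1859)
  = -(1379|1859)    [1859 ≡ 3 mod 4 ⇒ (-1|1859) = -1]
  = (1859|1379)    [QR: both ≡ 3 mod 4, sign flips]
  = (480|1379)    [1859 ≡ 480 mod 1379]
  = -(15|1379)    [1379 ≡ 3 mod 8 ⇒ (2|1379)^5 = -1]
  = (1379|15)    [QR: both ≡ 3 mod 4, sign flips]
  = (14|15)    [1379 ≡ 14 mod 15]
  = (7|15)    [15 ≡ 7 mod 8 ⇒ (2|15) = +1]
  = -(15|7)    [QR: both ≡ 3 mod 4, sign flips]
  = -(1|7)    [15 ≡ 1 mod 7]
  = -1    [(1|7) = 1]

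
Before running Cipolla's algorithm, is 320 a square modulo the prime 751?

yes

(320/751)
  = (5/751)    [751 ≡ 7 mod 8 ⇒ (2/751)^6 = +1]
  = (751/5)    [QR: 5 ≡ 1 mod 4, sign kept]
  = (1/5)    [751 ≡ 1 mod 5]
  = 1    [(1/5) = 1]
(320/751) = 1, and 751 is prime, so 320 is a quadratic residue mod 751.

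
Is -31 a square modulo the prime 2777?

Pull out -1: (-31/2777) = (-1/2777)·(31/2777). Since 2777 ≡ 1 (mod 4), (-1/2777) = +1. Now have (31/2777).
2777 ≡ 1 (mod 4), so quadratic reciprocity gives (31/2777) = (2777/31). Reduce: 2777 ≡ 18 (mod 31). Now have (18/31).
Factor out 2: 18 = 2·9. Since 31 ≡ 7 (mod 8), (2/31) = +1. Now have (9/31).
9 ≡ 1 (mod 4), so quadratic reciprocity gives (9/31) = (31/9). Reduce: 31 ≡ 4 (mod 9). Now have (4/9).
Factor out 2: 4 = 2^2. Since 9 ≡ 1 (mod 8), (2/9) = +1, and (2/9)^2 = +1. Now have (1/9).
(1/9) = 1. Collecting the sign factors: 1.
(-31/2777) = 1, and 2777 is prime, so -31 is a quadratic residue mod 2777.

yes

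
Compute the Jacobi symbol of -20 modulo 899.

-1

Pull out -1: (-20/899) = (-1/899)·(20/899). Since 899 ≡ 3 (mod 4), (-1/899) = -1. Now have -(20/899).
Factor out 2: 20 = 2^2·5. Since 899 ≡ 3 (mod 8), (2/899) = -1, and (2/899)^2 = +1. Now have -(5/899).
5 ≡ 1 (mod 4), so quadratic reciprocity gives (5/899) = (899/5). Reduce: 899 ≡ 4 (mod 5). Now have -(4/5).
Factor out 2: 4 = 2^2. Since 5 ≡ 5 (mod 8), (2/5) = -1, and (2/5)^2 = +1. Now have -(1/5).
(1/5) = 1. Collecting the sign factors: -1.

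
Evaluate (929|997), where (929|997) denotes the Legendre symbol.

929 ≡ 1 (mod 4), so quadratic reciprocity gives (929|997) = (997|929). Reduce: 997 ≡ 68 (mod 929). Now have (68|929).
Factor out 2: 68 = 2^2·17. Since 929 ≡ 1 (mod 8), (2|929) = +1, and (2|929)^2 = +1. Now have (17|929).
17 ≡ 1 (mod 4), so quadratic reciprocity gives (17|929) = (929|17). Reduce: 929 ≡ 11 (mod 17). Now have (11|17).
17 ≡ 1 (mod 4), so quadratic reciprocity gives (11|17) = (17|11). Reduce: 17 ≡ 6 (mod 11). Now have (6|11).
Factor out 2: 6 = 2·3. Since 11 ≡ 3 (mod 8), (2|11) = -1. Now have -(3|11).
Both 3 ≡ 3 and 11 ≡ 3 (mod 4), so reciprocity gives (3|11) = -(11|3). Reduce: 11 ≡ 2 (mod 3). Now have (2|3).
Factor out 2: 2 = 2. Since 3 ≡ 3 (mod 8), (2|3) = -1. Now have -(1|3).
(1|3) = 1. Collecting the sign factors: -1.

-1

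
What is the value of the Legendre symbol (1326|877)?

-1

Reduce the numerator: 1326 ≡ 449 (mod 877), so (1326|877) = (449|877).
449 ≡ 1 (mod 4), so quadratic reciprocity gives (449|877) = (877|449). Reduce: 877 ≡ 428 (mod 449). Now have (428|449).
Factor out 2: 428 = 2^2·107. Since 449 ≡ 1 (mod 8), (2|449) = +1, and (2|449)^2 = +1. Now have (107|449).
449 ≡ 1 (mod 4), so quadratic reciprocity gives (107|449) = (449|107). Reduce: 449 ≡ 21 (mod 107). Now have (21|107).
21 ≡ 1 (mod 4), so quadratic reciprocity gives (21|107) = (107|21). Reduce: 107 ≡ 2 (mod 21). Now have (2|21).
Factor out 2: 2 = 2. Since 21 ≡ 5 (mod 8), (2|21) = -1. Now have -(1|21).
(1|21) = 1. Collecting the sign factors: -1.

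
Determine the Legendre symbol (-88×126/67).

-1

By multiplicativity, (-88·126/67) = (-88/67)·(126/67).
First factor (-88/67):
(-88/67)
  = (46/67)    [-88 ≡ 46 mod 67]
  = -(23/67)    [67 ≡ 3 mod 8 ⇒ (2/67) = -1]
  = (67/23)    [QR: both ≡ 3 mod 4, sign flips]
  = (21/23)    [67 ≡ 21 mod 23]
  = (23/21)    [QR: 21 ≡ 1 mod 4, sign kept]
  = (2/21)    [23 ≡ 2 mod 21]
  = -(1/21)    [21 ≡ 5 mod 8 ⇒ (2/21) = -1]
  = -1    [(1/21) = 1]
Second factor (126/67):
(126/67)
  = (59/67)    [126 ≡ 59 mod 67]
  = -(67/59)    [QR: both ≡ 3 mod 4, sign flips]
  = -(8/59)    [67 ≡ 8 mod 59]
  = (1/59)    [59 ≡ 3 mod 8 ⇒ (2/59)^3 = -1]
  = 1    [(1/59) = 1]
Product: (-1)·(1) = -1.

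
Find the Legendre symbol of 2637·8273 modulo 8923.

-1

By multiplicativity, (2637·8273|8923) = (2637|8923)·(8273|8923).
First factor (2637|8923):
2637 ≡ 1 (mod 4), so quadratic reciprocity gives (2637|8923) = (8923|2637). Reduce: 8923 ≡ 1012 (mod 2637). Now have (1012|2637).
Factor out 2: 1012 = 2^2·253. Since 2637 ≡ 5 (mod 8), (2|2637) = -1, and (2|2637)^2 = +1. Now have (253|2637).
253 ≡ 1 (mod 4), so quadratic reciprocity gives (253|2637) = (2637|253). Reduce: 2637 ≡ 107 (mod 253). Now have (107|253).
253 ≡ 1 (mod 4), so quadratic reciprocity gives (107|253) = (253|107). Reduce: 253 ≡ 39 (mod 107). Now have (39|107).
Both 39 ≡ 3 and 107 ≡ 3 (mod 4), so reciprocity gives (39|107) = -(107|39). Reduce: 107 ≡ 29 (mod 39). Now have -(29|39).
29 ≡ 1 (mod 4), so quadratic reciprocity gives (29|39) = (39|29). Reduce: 39 ≡ 10 (mod 29). Now have -(10|29).
Factor out 2: 10 = 2·5. Since 29 ≡ 5 (mod 8), (2|29) = -1. Now have (5|29).
5 ≡ 1 (mod 4), so quadratic reciprocity gives (5|29) = (29|5). Reduce: 29 ≡ 4 (mod 5). Now have (4|5).
Factor out 2: 4 = 2^2. Since 5 ≡ 5 (mod 8), (2|5) = -1, and (2|5)^2 = +1. Now have (1|5).
(1|5) = 1. Collecting the sign factors: 1.
Second factor (8273|8923):
8273 ≡ 1 (mod 4), so quadratic reciprocity gives (8273|8923) = (8923|8273). Reduce: 8923 ≡ 650 (mod 8273). Now have (650|8273).
Factor out 2: 650 = 2·325. Since 8273 ≡ 1 (mod 8), (2|8273) = +1. Now have (325|8273).
325 ≡ 1 (mod 4), so quadratic reciprocity gives (325|8273) = (8273|325). Reduce: 8273 ≡ 148 (mod 325). Now have (148|325).
Factor out 2: 148 = 2^2·37. Since 325 ≡ 5 (mod 8), (2|325) = -1, and (2|325)^2 = +1. Now have (37|325).
37 ≡ 1 (mod 4), so quadratic reciprocity gives (37|325) = (325|37). Reduce: 325 ≡ 29 (mod 37). Now have (29|37).
29 ≡ 1 (mod 4), so quadratic reciprocity gives (29|37) = (37|29). Reduce: 37 ≡ 8 (mod 29). Now have (8|29).
Factor out 2: 8 = 2^3. Since 29 ≡ 5 (mod 8), (2|29) = -1, and (2|29)^3 = -1. Now have -(1|29).
(1|29) = 1. Collecting the sign factors: -1.
Product: (1)·(-1) = -1.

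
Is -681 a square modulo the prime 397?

no

(-681/397)
  = (681/397)    [397 ≡ 1 mod 4 ⇒ (-1/397) = +1]
  = (284/397)    [681 ≡ 284 mod 397]
  = (71/397)    [397 ≡ 5 mod 8 ⇒ (2/397)^2 = +1]
  = (397/71)    [QR: 397 ≡ 1 mod 4, sign kept]
  = (42/71)    [397 ≡ 42 mod 71]
  = (21/71)    [71 ≡ 7 mod 8 ⇒ (2/71) = +1]
  = (71/21)    [QR: 21 ≡ 1 mod 4, sign kept]
  = (8/21)    [71 ≡ 8 mod 21]
  = -(1/21)    [21 ≡ 5 mod 8 ⇒ (2/21)^3 = -1]
  = -1    [(1/21) = 1]
The Legendre symbol is -1, so x^2 ≡ -681 (mod 397) has no solution.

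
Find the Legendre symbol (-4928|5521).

(-4928|5521)
  = (593|5521)    [-4928 ≡ 593 mod 5521]
  = (5521|593)    [QR: 593 ≡ 1 mod 4, sign kept]
  = (184|593)    [5521 ≡ 184 mod 593]
  = (23|593)    [593 ≡ 1 mod 8 ⇒ (2|593)^3 = +1]
  = (593|23)    [QR: 593 ≡ 1 mod 4, sign kept]
  = (18|23)    [593 ≡ 18 mod 23]
  = (9|23)    [23 ≡ 7 mod 8 ⇒ (2|23) = +1]
  = (23|9)    [QR: 9 ≡ 1 mod 4, sign kept]
  = (5|9)    [23 ≡ 5 mod 9]
  = (9|5)    [QR: 5 ≡ 1 mod 4, sign kept]
  = (4|5)    [9 ≡ 4 mod 5]
  = (1|5)    [5 ≡ 5 mod 8 ⇒ (2|5)^2 = +1]
  = 1    [(1|5) = 1]

1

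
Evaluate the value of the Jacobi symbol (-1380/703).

1

Reduce the numerator: -1380 ≡ 26 (mod 703), so (-1380/703) = (26/703).
Factor out 2: 26 = 2·13. Since 703 ≡ 7 (mod 8), (2/703) = +1. Now have (13/703).
13 ≡ 1 (mod 4), so quadratic reciprocity gives (13/703) = (703/13). Reduce: 703 ≡ 1 (mod 13). Now have (1/13).
(1/13) = 1. Collecting the sign factors: 1.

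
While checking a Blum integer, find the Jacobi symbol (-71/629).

-1

Reduce the numerator: -71 ≡ 558 (mod 629), so (-71/629) = (558/629).
Factor out 2: 558 = 2·279. Since 629 ≡ 5 (mod 8), (2/629) = -1. Now have -(279/629).
629 ≡ 1 (mod 4), so quadratic reciprocity gives (279/629) = (629/279). Reduce: 629 ≡ 71 (mod 279). Now have -(71/279).
Both 71 ≡ 3 and 279 ≡ 3 (mod 4), so reciprocity gives (71/279) = -(279/71). Reduce: 279 ≡ 66 (mod 71). Now have (66/71).
Factor out 2: 66 = 2·33. Since 71 ≡ 7 (mod 8), (2/71) = +1. Now have (33/71).
33 ≡ 1 (mod 4), so quadratic reciprocity gives (33/71) = (71/33). Reduce: 71 ≡ 5 (mod 33). Now have (5/33).
5 ≡ 1 (mod 4), so quadratic reciprocity gives (5/33) = (33/5). Reduce: 33 ≡ 3 (mod 5). Now have (3/5).
5 ≡ 1 (mod 4), so quadratic reciprocity gives (3/5) = (5/3). Reduce: 5 ≡ 2 (mod 3). Now have (2/3).
Factor out 2: 2 = 2. Since 3 ≡ 3 (mod 8), (2/3) = -1. Now have -(1/3).
(1/3) = 1. Collecting the sign factors: -1.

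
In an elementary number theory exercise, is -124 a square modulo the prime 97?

(-124|97)
  = (70|97)    [-124 ≡ 70 mod 97]
  = (35|97)    [97 ≡ 1 mod 8 ⇒ (2|97) = +1]
  = (97|35)    [QR: 97 ≡ 1 mod 4, sign kept]
  = (27|35)    [97 ≡ 27 mod 35]
  = -(35|27)    [QR: both ≡ 3 mod 4, sign flips]
  = -(8|27)    [35 ≡ 8 mod 27]
  = (1|27)    [27 ≡ 3 mod 8 ⇒ (2|27)^3 = -1]
  = 1    [(1|27) = 1]
The Legendre symbol is 1, so x^2 ≡ -124 (mod 97) has solution.

yes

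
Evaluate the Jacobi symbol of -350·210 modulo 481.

1

By multiplicativity, (-350·210|481) = (-350|481)·(210|481).
First factor (-350|481):
Pull out -1: (-350|481) = (-1|481)·(350|481). Since 481 ≡ 1 (mod 4), (-1|481) = +1. Now have (350|481).
Factor out 2: 350 = 2·175. Since 481 ≡ 1 (mod 8), (2|481) = +1. Now have (175|481).
481 ≡ 1 (mod 4), so quadratic reciprocity gives (175|481) = (481|175). Reduce: 481 ≡ 131 (mod 175). Now have (131|175).
Both 131 ≡ 3 and 175 ≡ 3 (mod 4), so reciprocity gives (131|175) = -(175|131). Reduce: 175 ≡ 44 (mod 131). Now have -(44|131).
Factor out 2: 44 = 2^2·11. Since 131 ≡ 3 (mod 8), (2|131) = -1, and (2|131)^2 = +1. Now have -(11|131).
Both 11 ≡ 3 and 131 ≡ 3 (mod 4), so reciprocity gives (11|131) = -(131|11). Reduce: 131 ≡ 10 (mod 11). Now have (10|11).
Factor out 2: 10 = 2·5. Since 11 ≡ 3 (mod 8), (2|11) = -1. Now have -(5|11).
5 ≡ 1 (mod 4), so quadratic reciprocity gives (5|11) = (11|5). Reduce: 11 ≡ 1 (mod 5). Now have -(1|5).
(1|5) = 1. Collecting the sign factors: -1.
Second factor (210|481):
Factor out 2: 210 = 2·105. Since 481 ≡ 1 (mod 8), (2|481) = +1. Now have (105|481).
105 ≡ 1 (mod 4), so quadratic reciprocity gives (105|481) = (481|105). Reduce: 481 ≡ 61 (mod 105). Now have (61|105).
61 ≡ 1 (mod 4), so quadratic reciprocity gives (61|105) = (105|61). Reduce: 105 ≡ 44 (mod 61). Now have (44|61).
Factor out 2: 44 = 2^2·11. Since 61 ≡ 5 (mod 8), (2|61) = -1, and (2|61)^2 = +1. Now have (11|61).
61 ≡ 1 (mod 4), so quadratic reciprocity gives (11|61) = (61|11). Reduce: 61 ≡ 6 (mod 11). Now have (6|11).
Factor out 2: 6 = 2·3. Since 11 ≡ 3 (mod 8), (2|11) = -1. Now have -(3|11).
Both 3 ≡ 3 and 11 ≡ 3 (mod 4), so reciprocity gives (3|11) = -(11|3). Reduce: 11 ≡ 2 (mod 3). Now have (2|3).
Factor out 2: 2 = 2. Since 3 ≡ 3 (mod 8), (2|3) = -1. Now have -(1|3).
(1|3) = 1. Collecting the sign factors: -1.
Product: (-1)·(-1) = 1.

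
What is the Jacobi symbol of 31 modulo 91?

(31/91)
  = -(91/31)    [QR: both ≡ 3 mod 4, sign flips]
  = -(29/31)    [91 ≡ 29 mod 31]
  = -(31/29)    [QR: 29 ≡ 1 mod 4, sign kept]
  = -(2/29)    [31 ≡ 2 mod 29]
  = (1/29)    [29 ≡ 5 mod 8 ⇒ (2/29) = -1]
  = 1    [(1/29) = 1]

1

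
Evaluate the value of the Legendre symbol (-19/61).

1

(-19/61)
  = (42/61)    [-19 ≡ 42 mod 61]
  = -(21/61)    [61 ≡ 5 mod 8 ⇒ (2/61) = -1]
  = -(61/21)    [QR: 21 ≡ 1 mod 4, sign kept]
  = -(19/21)    [61 ≡ 19 mod 21]
  = -(21/19)    [QR: 21 ≡ 1 mod 4, sign kept]
  = -(2/19)    [21 ≡ 2 mod 19]
  = (1/19)    [19 ≡ 3 mod 8 ⇒ (2/19) = -1]
  = 1    [(1/19) = 1]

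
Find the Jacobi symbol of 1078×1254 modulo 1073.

-1

By multiplicativity, (1078·1254|1073) = (1078|1073)·(1254|1073).
First factor (1078|1073):
(1078|1073)
  = (5|1073)    [1078 ≡ 5 mod 1073]
  = (1073|5)    [QR: 5 ≡ 1 mod 4, sign kept]
  = (3|5)    [1073 ≡ 3 mod 5]
  = (5|3)    [QR: 5 ≡ 1 mod 4, sign kept]
  = (2|3)    [5 ≡ 2 mod 3]
  = -(1|3)    [3 ≡ 3 mod 8 ⇒ (2|3) = -1]
  = -1    [(1|3) = 1]
Second factor (1254|1073):
(1254|1073)
  = (181|1073)    [1254 ≡ 181 mod 1073]
  = (1073|181)    [QR: 181 ≡ 1 mod 4, sign kept]
  = (168|181)    [1073 ≡ 168 mod 181]
  = -(21|181)    [181 ≡ 5 mod 8 ⇒ (2|181)^3 = -1]
  = -(181|21)    [QR: 21 ≡ 1 mod 4, sign kept]
  = -(13|21)    [181 ≡ 13 mod 21]
  = -(21|13)    [QR: 13 ≡ 1 mod 4, sign kept]
  = -(8|13)    [21 ≡ 8 mod 13]
  = (1|13)    [13 ≡ 5 mod 8 ⇒ (2|13)^3 = -1]
  = 1    [(1|13) = 1]
Product: (-1)·(1) = -1.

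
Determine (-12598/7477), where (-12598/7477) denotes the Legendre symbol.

Reduce the numerator: -12598 ≡ 2356 (mod 7477), so (-12598/7477) = (2356/7477).
Factor out 2: 2356 = 2^2·589. Since 7477 ≡ 5 (mod 8), (2/7477) = -1, and (2/7477)^2 = +1. Now have (589/7477).
589 ≡ 1 (mod 4), so quadratic reciprocity gives (589/7477) = (7477/589). Reduce: 7477 ≡ 409 (mod 589). Now have (409/589).
409 ≡ 1 (mod 4), so quadratic reciprocity gives (409/589) = (589/409). Reduce: 589 ≡ 180 (mod 409). Now have (180/409).
Factor out 2: 180 = 2^2·45. Since 409 ≡ 1 (mod 8), (2/409) = +1, and (2/409)^2 = +1. Now have (45/409).
45 ≡ 1 (mod 4), so quadratic reciprocity gives (45/409) = (409/45). Reduce: 409 ≡ 4 (mod 45). Now have (4/45).
Factor out 2: 4 = 2^2. Since 45 ≡ 5 (mod 8), (2/45) = -1, and (2/45)^2 = +1. Now have (1/45).
(1/45) = 1. Collecting the sign factors: 1.

1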